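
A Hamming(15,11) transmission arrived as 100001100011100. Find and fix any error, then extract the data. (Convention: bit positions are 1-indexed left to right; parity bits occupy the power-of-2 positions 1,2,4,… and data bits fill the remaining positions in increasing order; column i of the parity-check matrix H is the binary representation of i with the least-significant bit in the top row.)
Syndrome s = H · r^T (mod 2), r = 100001100011100:
  s[0] = (101010101010101)·(100001100011100) mod 2 = 1+0+0+0+0+0+1+0+0+0+1+0+1+0+0 mod 2 = 0
  s[1] = (011001100110011)·(100001100011100) mod 2 = 0+0+0+0+0+1+1+0+0+0+1+0+0+0+0 mod 2 = 1
  s[2] = (000111100001111)·(100001100011100) mod 2 = 0+0+0+0+0+1+1+0+0+0+0+1+1+0+0 mod 2 = 0
  s[3] = (000000011111111)·(100001100011100) mod 2 = 0+0+0+0+0+0+0+0+0+0+1+1+1+0+0 mod 2 = 1
Syndrome = 0101
Column 10 of H equals this syndrome → error at bit 10 (1-indexed).
Flip bit 10: 100001100011100 → 100001100111100
Extract data bits at positions {3,5,6,7,9,10,11,12,13,14,15}: 00110111100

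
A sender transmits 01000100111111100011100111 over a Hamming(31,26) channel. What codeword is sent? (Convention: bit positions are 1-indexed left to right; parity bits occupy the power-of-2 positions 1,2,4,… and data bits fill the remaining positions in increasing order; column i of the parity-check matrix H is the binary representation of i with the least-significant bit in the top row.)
Codeword c = d · G (mod 2), d = 01000100111111100011100111:
  c[0] = d·G[:,0] = (01000100111111100011100111)·(11011010101101010101010101) mod 2 = 0+1+0+0+0+0+0+0+1+0+1+1+0+1+0+0+0+0+0+1+0+0+0+1+0+1 mod 2 = 0
  c[1] = d·G[:,1] = (01000100111111100011100111)·(10110110011011001100110011) mod 2 = 0+0+0+0+0+1+0+0+0+1+1+0+1+1+0+0+0+0+0+0+1+0+0+0+1+1 mod 2 = 0
  c[2] = d·G[:,2] = (01000100111111100011100111)·(10000000000000000000000000) mod 2 = 0+0+0+0+0+0+0+0+0+0+0+0+0+0+0+0+0+0+0+0+0+0+0+0+0+0 mod 2 = 0
  c[3] = d·G[:,3] = (01000100111111100011100111)·(01110001111000111100001111) mod 2 = 0+1+0+0+0+0+0+0+1+1+1+0+0+0+1+0+0+0+0+0+0+0+0+1+1+1 mod 2 = 0
  c[4] = d·G[:,4] = (01000100111111100011100111)·(01000000000000000000000000) mod 2 = 0+1+0+0+0+0+0+0+0+0+0+0+0+0+0+0+0+0+0+0+0+0+0+0+0+0 mod 2 = 1
  c[5] = d·G[:,5] = (01000100111111100011100111)·(00100000000000000000000000) mod 2 = 0+0+0+0+0+0+0+0+0+0+0+0+0+0+0+0+0+0+0+0+0+0+0+0+0+0 mod 2 = 0
  c[6] = d·G[:,6] = (01000100111111100011100111)·(00010000000000000000000000) mod 2 = 0+0+0+0+0+0+0+0+0+0+0+0+0+0+0+0+0+0+0+0+0+0+0+0+0+0 mod 2 = 0
  c[7] = d·G[:,7] = (01000100111111100011100111)·(00001111111000000011111111) mod 2 = 0+0+0+0+0+1+0+0+1+1+1+0+0+0+0+0+0+0+1+1+1+0+0+1+1+1 mod 2 = 0
  c[8] = d·G[:,8] = (01000100111111100011100111)·(00001000000000000000000000) mod 2 = 0+0+0+0+0+0+0+0+0+0+0+0+0+0+0+0+0+0+0+0+0+0+0+0+0+0 mod 2 = 0
  c[9] = d·G[:,9] = (01000100111111100011100111)·(00000100000000000000000000) mod 2 = 0+0+0+0+0+1+0+0+0+0+0+0+0+0+0+0+0+0+0+0+0+0+0+0+0+0 mod 2 = 1
  c[10] = d·G[:,10] = (01000100111111100011100111)·(00000010000000000000000000) mod 2 = 0+0+0+0+0+0+0+0+0+0+0+0+0+0+0+0+0+0+0+0+0+0+0+0+0+0 mod 2 = 0
  c[11] = d·G[:,11] = (01000100111111100011100111)·(00000001000000000000000000) mod 2 = 0+0+0+0+0+0+0+0+0+0+0+0+0+0+0+0+0+0+0+0+0+0+0+0+0+0 mod 2 = 0
  c[12] = d·G[:,12] = (01000100111111100011100111)·(00000000100000000000000000) mod 2 = 0+0+0+0+0+0+0+0+1+0+0+0+0+0+0+0+0+0+0+0+0+0+0+0+0+0 mod 2 = 1
  c[13] = d·G[:,13] = (01000100111111100011100111)·(00000000010000000000000000) mod 2 = 0+0+0+0+0+0+0+0+0+1+0+0+0+0+0+0+0+0+0+0+0+0+0+0+0+0 mod 2 = 1
  c[14] = d·G[:,14] = (01000100111111100011100111)·(00000000001000000000000000) mod 2 = 0+0+0+0+0+0+0+0+0+0+1+0+0+0+0+0+0+0+0+0+0+0+0+0+0+0 mod 2 = 1
  c[15] = d·G[:,15] = (01000100111111100011100111)·(00000000000111111111111111) mod 2 = 0+0+0+0+0+0+0+0+0+0+0+1+1+1+1+0+0+0+1+1+1+0+0+1+1+1 mod 2 = 0
  c[16] = d·G[:,16] = (01000100111111100011100111)·(00000000000100000000000000) mod 2 = 0+0+0+0+0+0+0+0+0+0+0+1+0+0+0+0+0+0+0+0+0+0+0+0+0+0 mod 2 = 1
  c[17] = d·G[:,17] = (01000100111111100011100111)·(00000000000010000000000000) mod 2 = 0+0+0+0+0+0+0+0+0+0+0+0+1+0+0+0+0+0+0+0+0+0+0+0+0+0 mod 2 = 1
  c[18] = d·G[:,18] = (01000100111111100011100111)·(00000000000001000000000000) mod 2 = 0+0+0+0+0+0+0+0+0+0+0+0+0+1+0+0+0+0+0+0+0+0+0+0+0+0 mod 2 = 1
  c[19] = d·G[:,19] = (01000100111111100011100111)·(00000000000000100000000000) mod 2 = 0+0+0+0+0+0+0+0+0+0+0+0+0+0+1+0+0+0+0+0+0+0+0+0+0+0 mod 2 = 1
  c[20] = d·G[:,20] = (01000100111111100011100111)·(00000000000000010000000000) mod 2 = 0+0+0+0+0+0+0+0+0+0+0+0+0+0+0+0+0+0+0+0+0+0+0+0+0+0 mod 2 = 0
  c[21] = d·G[:,21] = (01000100111111100011100111)·(00000000000000001000000000) mod 2 = 0+0+0+0+0+0+0+0+0+0+0+0+0+0+0+0+0+0+0+0+0+0+0+0+0+0 mod 2 = 0
  c[22] = d·G[:,22] = (01000100111111100011100111)·(00000000000000000100000000) mod 2 = 0+0+0+0+0+0+0+0+0+0+0+0+0+0+0+0+0+0+0+0+0+0+0+0+0+0 mod 2 = 0
  c[23] = d·G[:,23] = (01000100111111100011100111)·(00000000000000000010000000) mod 2 = 0+0+0+0+0+0+0+0+0+0+0+0+0+0+0+0+0+0+1+0+0+0+0+0+0+0 mod 2 = 1
  c[24] = d·G[:,24] = (01000100111111100011100111)·(00000000000000000001000000) mod 2 = 0+0+0+0+0+0+0+0+0+0+0+0+0+0+0+0+0+0+0+1+0+0+0+0+0+0 mod 2 = 1
  c[25] = d·G[:,25] = (01000100111111100011100111)·(00000000000000000000100000) mod 2 = 0+0+0+0+0+0+0+0+0+0+0+0+0+0+0+0+0+0+0+0+1+0+0+0+0+0 mod 2 = 1
  c[26] = d·G[:,26] = (01000100111111100011100111)·(00000000000000000000010000) mod 2 = 0+0+0+0+0+0+0+0+0+0+0+0+0+0+0+0+0+0+0+0+0+0+0+0+0+0 mod 2 = 0
  c[27] = d·G[:,27] = (01000100111111100011100111)·(00000000000000000000001000) mod 2 = 0+0+0+0+0+0+0+0+0+0+0+0+0+0+0+0+0+0+0+0+0+0+0+0+0+0 mod 2 = 0
  c[28] = d·G[:,28] = (01000100111111100011100111)·(00000000000000000000000100) mod 2 = 0+0+0+0+0+0+0+0+0+0+0+0+0+0+0+0+0+0+0+0+0+0+0+1+0+0 mod 2 = 1
  c[29] = d·G[:,29] = (01000100111111100011100111)·(00000000000000000000000010) mod 2 = 0+0+0+0+0+0+0+0+0+0+0+0+0+0+0+0+0+0+0+0+0+0+0+0+1+0 mod 2 = 1
  c[30] = d·G[:,30] = (01000100111111100011100111)·(00000000000000000000000001) mod 2 = 0+0+0+0+0+0+0+0+0+0+0+0+0+0+0+0+0+0+0+0+0+0+0+0+0+1 mod 2 = 1
Codeword = 0000100001001110111100011100111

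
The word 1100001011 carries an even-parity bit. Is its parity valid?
Sum of all bits: 1+1+0+0+0+0+1+0+1+1 = 5; 5 mod 2 = 1. Result is 1 → parity error detected.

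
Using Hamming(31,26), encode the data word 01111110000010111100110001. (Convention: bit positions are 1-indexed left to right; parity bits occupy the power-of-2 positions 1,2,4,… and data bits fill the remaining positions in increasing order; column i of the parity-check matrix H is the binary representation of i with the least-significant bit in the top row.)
Codeword c = d · G (mod 2), d = 01111110000010111100110001:
  c[0] = d·G[:,0] = (01111110000010111100110001)·(11011010101101010101010101) mod 2 = 0+1+0+1+1+0+1+0+0+0+0+0+0+0+0+1+0+1+0+0+0+1+0+0+0+1 mod 2 = 0
  c[1] = d·G[:,1] = (01111110000010111100110001)·(10110110011011001100110011) mod 2 = 0+0+1+1+0+1+1+0+0+0+0+0+1+0+0+0+1+1+0+0+1+1+0+0+0+1 mod 2 = 0
  c[2] = d·G[:,2] = (01111110000010111100110001)·(10000000000000000000000000) mod 2 = 0+0+0+0+0+0+0+0+0+0+0+0+0+0+0+0+0+0+0+0+0+0+0+0+0+0 mod 2 = 0
  c[3] = d·G[:,3] = (01111110000010111100110001)·(01110001111000111100001111) mod 2 = 0+1+1+1+0+0+0+0+0+0+0+0+0+0+1+1+1+1+0+0+0+0+0+0+0+1 mod 2 = 0
  c[4] = d·G[:,4] = (01111110000010111100110001)·(01000000000000000000000000) mod 2 = 0+1+0+0+0+0+0+0+0+0+0+0+0+0+0+0+0+0+0+0+0+0+0+0+0+0 mod 2 = 1
  c[5] = d·G[:,5] = (01111110000010111100110001)·(00100000000000000000000000) mod 2 = 0+0+1+0+0+0+0+0+0+0+0+0+0+0+0+0+0+0+0+0+0+0+0+0+0+0 mod 2 = 1
  c[6] = d·G[:,6] = (01111110000010111100110001)·(00010000000000000000000000) mod 2 = 0+0+0+1+0+0+0+0+0+0+0+0+0+0+0+0+0+0+0+0+0+0+0+0+0+0 mod 2 = 1
  c[7] = d·G[:,7] = (01111110000010111100110001)·(00001111111000000011111111) mod 2 = 0+0+0+0+1+1+1+0+0+0+0+0+0+0+0+0+0+0+0+0+1+1+0+0+0+1 mod 2 = 0
  c[8] = d·G[:,8] = (01111110000010111100110001)·(00001000000000000000000000) mod 2 = 0+0+0+0+1+0+0+0+0+0+0+0+0+0+0+0+0+0+0+0+0+0+0+0+0+0 mod 2 = 1
  c[9] = d·G[:,9] = (01111110000010111100110001)·(00000100000000000000000000) mod 2 = 0+0+0+0+0+1+0+0+0+0+0+0+0+0+0+0+0+0+0+0+0+0+0+0+0+0 mod 2 = 1
  c[10] = d·G[:,10] = (01111110000010111100110001)·(00000010000000000000000000) mod 2 = 0+0+0+0+0+0+1+0+0+0+0+0+0+0+0+0+0+0+0+0+0+0+0+0+0+0 mod 2 = 1
  c[11] = d·G[:,11] = (01111110000010111100110001)·(00000001000000000000000000) mod 2 = 0+0+0+0+0+0+0+0+0+0+0+0+0+0+0+0+0+0+0+0+0+0+0+0+0+0 mod 2 = 0
  c[12] = d·G[:,12] = (01111110000010111100110001)·(00000000100000000000000000) mod 2 = 0+0+0+0+0+0+0+0+0+0+0+0+0+0+0+0+0+0+0+0+0+0+0+0+0+0 mod 2 = 0
  c[13] = d·G[:,13] = (01111110000010111100110001)·(00000000010000000000000000) mod 2 = 0+0+0+0+0+0+0+0+0+0+0+0+0+0+0+0+0+0+0+0+0+0+0+0+0+0 mod 2 = 0
  c[14] = d·G[:,14] = (01111110000010111100110001)·(00000000001000000000000000) mod 2 = 0+0+0+0+0+0+0+0+0+0+0+0+0+0+0+0+0+0+0+0+0+0+0+0+0+0 mod 2 = 0
  c[15] = d·G[:,15] = (01111110000010111100110001)·(00000000000111111111111111) mod 2 = 0+0+0+0+0+0+0+0+0+0+0+0+1+0+1+1+1+1+0+0+1+1+0+0+0+1 mod 2 = 0
  c[16] = d·G[:,16] = (01111110000010111100110001)·(00000000000100000000000000) mod 2 = 0+0+0+0+0+0+0+0+0+0+0+0+0+0+0+0+0+0+0+0+0+0+0+0+0+0 mod 2 = 0
  c[17] = d·G[:,17] = (01111110000010111100110001)·(00000000000010000000000000) mod 2 = 0+0+0+0+0+0+0+0+0+0+0+0+1+0+0+0+0+0+0+0+0+0+0+0+0+0 mod 2 = 1
  c[18] = d·G[:,18] = (01111110000010111100110001)·(00000000000001000000000000) mod 2 = 0+0+0+0+0+0+0+0+0+0+0+0+0+0+0+0+0+0+0+0+0+0+0+0+0+0 mod 2 = 0
  c[19] = d·G[:,19] = (01111110000010111100110001)·(00000000000000100000000000) mod 2 = 0+0+0+0+0+0+0+0+0+0+0+0+0+0+1+0+0+0+0+0+0+0+0+0+0+0 mod 2 = 1
  c[20] = d·G[:,20] = (01111110000010111100110001)·(00000000000000010000000000) mod 2 = 0+0+0+0+0+0+0+0+0+0+0+0+0+0+0+1+0+0+0+0+0+0+0+0+0+0 mod 2 = 1
  c[21] = d·G[:,21] = (01111110000010111100110001)·(00000000000000001000000000) mod 2 = 0+0+0+0+0+0+0+0+0+0+0+0+0+0+0+0+1+0+0+0+0+0+0+0+0+0 mod 2 = 1
  c[22] = d·G[:,22] = (01111110000010111100110001)·(00000000000000000100000000) mod 2 = 0+0+0+0+0+0+0+0+0+0+0+0+0+0+0+0+0+1+0+0+0+0+0+0+0+0 mod 2 = 1
  c[23] = d·G[:,23] = (01111110000010111100110001)·(00000000000000000010000000) mod 2 = 0+0+0+0+0+0+0+0+0+0+0+0+0+0+0+0+0+0+0+0+0+0+0+0+0+0 mod 2 = 0
  c[24] = d·G[:,24] = (01111110000010111100110001)·(00000000000000000001000000) mod 2 = 0+0+0+0+0+0+0+0+0+0+0+0+0+0+0+0+0+0+0+0+0+0+0+0+0+0 mod 2 = 0
  c[25] = d·G[:,25] = (01111110000010111100110001)·(00000000000000000000100000) mod 2 = 0+0+0+0+0+0+0+0+0+0+0+0+0+0+0+0+0+0+0+0+1+0+0+0+0+0 mod 2 = 1
  c[26] = d·G[:,26] = (01111110000010111100110001)·(00000000000000000000010000) mod 2 = 0+0+0+0+0+0+0+0+0+0+0+0+0+0+0+0+0+0+0+0+0+1+0+0+0+0 mod 2 = 1
  c[27] = d·G[:,27] = (01111110000010111100110001)·(00000000000000000000001000) mod 2 = 0+0+0+0+0+0+0+0+0+0+0+0+0+0+0+0+0+0+0+0+0+0+0+0+0+0 mod 2 = 0
  c[28] = d·G[:,28] = (01111110000010111100110001)·(00000000000000000000000100) mod 2 = 0+0+0+0+0+0+0+0+0+0+0+0+0+0+0+0+0+0+0+0+0+0+0+0+0+0 mod 2 = 0
  c[29] = d·G[:,29] = (01111110000010111100110001)·(00000000000000000000000010) mod 2 = 0+0+0+0+0+0+0+0+0+0+0+0+0+0+0+0+0+0+0+0+0+0+0+0+0+0 mod 2 = 0
  c[30] = d·G[:,30] = (01111110000010111100110001)·(00000000000000000000000001) mod 2 = 0+0+0+0+0+0+0+0+0+0+0+0+0+0+0+0+0+0+0+0+0+0+0+0+0+1 mod 2 = 1
Codeword = 0000111011100000010111100110001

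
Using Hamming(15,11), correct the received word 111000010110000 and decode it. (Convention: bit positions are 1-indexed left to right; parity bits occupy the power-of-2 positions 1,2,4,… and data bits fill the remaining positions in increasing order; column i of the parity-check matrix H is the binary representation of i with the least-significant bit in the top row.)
Syndrome s = H · r^T (mod 2), r = 111000010110000:
  s[0] = (101010101010101)·(111000010110000) mod 2 = 1+0+1+0+0+0+0+0+0+0+1+0+0+0+0 mod 2 = 1
  s[1] = (011001100110011)·(111000010110000) mod 2 = 0+1+1+0+0+0+0+0+0+1+1+0+0+0+0 mod 2 = 0
  s[2] = (000111100001111)·(111000010110000) mod 2 = 0+0+0+0+0+0+0+0+0+0+0+0+0+0+0 mod 2 = 0
  s[3] = (000000011111111)·(111000010110000) mod 2 = 0+0+0+0+0+0+0+1+0+1+1+0+0+0+0 mod 2 = 1
Syndrome = 1001
Column 9 of H equals this syndrome → error at bit 9 (1-indexed).
Flip bit 9: 111000010110000 → 111000011110000
Extract data bits at positions {3,5,6,7,9,10,11,12,13,14,15}: 10001110000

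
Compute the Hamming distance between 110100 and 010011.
XOR = 100111, count of 1s = 4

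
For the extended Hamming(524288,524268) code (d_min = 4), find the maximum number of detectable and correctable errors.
Detection only: up to d_min − 1 = 3 errors.
Correction: up to ⌊(d_min − 1)/2⌋ = ⌊3/2⌋ = 1 errors.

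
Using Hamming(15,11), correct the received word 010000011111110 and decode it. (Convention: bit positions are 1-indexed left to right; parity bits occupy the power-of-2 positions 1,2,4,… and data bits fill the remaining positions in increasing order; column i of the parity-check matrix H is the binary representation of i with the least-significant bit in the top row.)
Syndrome s = H · r^T (mod 2), r = 010000011111110:
  s[0] = (101010101010101)·(010000011111110) mod 2 = 0+0+0+0+0+0+0+0+1+0+1+0+1+0+0 mod 2 = 1
  s[1] = (011001100110011)·(010000011111110) mod 2 = 0+1+0+0+0+0+0+0+0+1+1+0+0+1+0 mod 2 = 0
  s[2] = (000111100001111)·(010000011111110) mod 2 = 0+0+0+0+0+0+0+0+0+0+0+1+1+1+0 mod 2 = 1
  s[3] = (000000011111111)·(010000011111110) mod 2 = 0+0+0+0+0+0+0+1+1+1+1+1+1+1+0 mod 2 = 1
Syndrome = 1011
Column 13 of H equals this syndrome → error at bit 13 (1-indexed).
Flip bit 13: 010000011111110 → 010000011111010
Extract data bits at positions {3,5,6,7,9,10,11,12,13,14,15}: 00001111010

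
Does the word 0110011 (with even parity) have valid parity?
Sum of all bits: 0+1+1+0+0+1+1 = 4; 4 mod 2 = 0. Result is 0 → valid parity.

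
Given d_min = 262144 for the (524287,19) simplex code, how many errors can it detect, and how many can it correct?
Detection only: up to d_min − 1 = 262143 errors.
Correction: up to ⌊(d_min − 1)/2⌋ = ⌊262143/2⌋ = 131071 errors.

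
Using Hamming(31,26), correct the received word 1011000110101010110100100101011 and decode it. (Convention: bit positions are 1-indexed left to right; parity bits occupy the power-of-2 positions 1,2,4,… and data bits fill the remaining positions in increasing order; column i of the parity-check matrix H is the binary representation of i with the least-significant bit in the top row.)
Syndrome s = H · r^T (mod 2), r = 1011000110101010110100100101011:
  s[0] = (1010101010101010101010101010101)·(1011000110101010110100100101011) mod 2 = 1+0+1+0+0+0+0+0+1+0+1+0+1+0+1+0+1+0+0+0+0+0+1+0+0+0+0+0+0+0+1 mod 2 = 1
  s[1] = (0110011001100110011001100110011)·(1011000110101010110100100101011) mod 2 = 0+0+1+0+0+0+0+0+0+0+1+0+0+0+1+0+0+1+0+0+0+0+1+0+0+1+0+0+0+1+1 mod 2 = 0
  s[2] = (0001111000011110000111100001111)·(1011000110101010110100100101011) mod 2 = 0+0+0+1+0+0+0+0+0+0+0+0+1+0+1+0+0+0+0+1+0+0+1+0+0+0+0+1+0+1+1 mod 2 = 0
  s[3] = (0000000111111110000000011111111)·(1011000110101010110100100101011) mod 2 = 0+0+0+0+0+0+0+1+1+0+1+0+1+0+1+0+0+0+0+0+0+0+0+0+0+1+0+1+0+1+1 mod 2 = 1
  s[4] = (0000000000000001111111111111111)·(1011000110101010110100100101011) mod 2 = 0+0+0+0+0+0+0+0+0+0+0+0+0+0+0+0+1+1+0+1+0+0+1+0+0+1+0+1+0+1+1 mod 2 = 0
Syndrome = 10010
Column 9 of H equals this syndrome → error at bit 9 (1-indexed).
Flip bit 9: 1011000110101010110100100101011 → 1011000100101010110100100101011
Extract data bits at positions {3,5,6,7,9,10,11,12,13,14,15,17,18,19,20,21,22,23,24,25,26,27,28,29,30,31}: 10000010101110100100101011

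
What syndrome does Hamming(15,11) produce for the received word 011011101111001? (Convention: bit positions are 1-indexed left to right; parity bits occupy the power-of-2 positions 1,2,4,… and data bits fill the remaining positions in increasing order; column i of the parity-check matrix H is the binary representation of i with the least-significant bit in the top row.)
Syndrome s = H · r^T (mod 2), r = 011011101111001:
  s[0] = (101010101010101)·(011011101111001) mod 2 = 0+0+1+0+1+0+1+0+1+0+1+0+0+0+1 mod 2 = 0
  s[1] = (011001100110011)·(011011101111001) mod 2 = 0+1+1+0+0+1+1+0+0+1+1+0+0+0+1 mod 2 = 1
  s[2] = (000111100001111)·(011011101111001) mod 2 = 0+0+0+0+1+1+1+0+0+0+0+1+0+0+1 mod 2 = 1
  s[3] = (000000011111111)·(011011101111001) mod 2 = 0+0+0+0+0+0+0+0+1+1+1+1+0+0+1 mod 2 = 1
Syndrome = 0111
Non-zero syndrome: error at position 14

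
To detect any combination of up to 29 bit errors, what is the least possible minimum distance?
Detecting e errors requires d_min ≥ e + 1 = 29 + 1 = 30.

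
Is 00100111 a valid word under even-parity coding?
Sum of all bits: 0+0+1+0+0+1+1+1 = 4; 4 mod 2 = 0. Result is 0 → valid parity.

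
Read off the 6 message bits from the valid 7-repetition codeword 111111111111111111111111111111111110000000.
Split into 7-bit blocks: 1111111 1111111 1111111 1111111 1111111 0000000
Data = 111110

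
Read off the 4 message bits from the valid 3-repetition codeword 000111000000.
Split into 3-bit blocks: 000 111 000 000
Data = 0100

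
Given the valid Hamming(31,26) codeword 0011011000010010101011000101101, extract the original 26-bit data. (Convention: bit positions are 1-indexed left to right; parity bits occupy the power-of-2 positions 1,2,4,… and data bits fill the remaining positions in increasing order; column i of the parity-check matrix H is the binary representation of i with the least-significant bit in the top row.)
Parity bits occupy power-of-2 positions; data bits are at positions {3,5,6,7,9,10,11,12,13,14,15,17,18,19,20,21,22,23,24,25,26,27,28,29,30,31} (1-indexed).
Extract: c[3]=1 c[5]=0 c[6]=1 c[7]=1 c[9]=0 c[10]=0 c[11]=0 c[12]=1 c[13]=0 c[14]=0 c[15]=1 c[17]=1 c[18]=0 c[19]=1 c[20]=0 c[21]=1 c[22]=1 c[23]=0 c[24]=0 c[25]=0 c[26]=1 c[27]=0 c[28]=1 c[29]=1 c[30]=0 c[31]=1
Data = 10110001001101011000101101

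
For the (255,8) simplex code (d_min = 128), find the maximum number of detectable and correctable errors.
Detection only: up to d_min − 1 = 127 errors.
Correction: up to ⌊(d_min − 1)/2⌋ = ⌊127/2⌋ = 63 errors.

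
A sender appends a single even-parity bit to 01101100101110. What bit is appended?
Sum of data bits: 0+1+1+0+1+1+0+0+1+0+1+1+1+0 = 8.
8 mod 2 = 0, so parity bit = 0.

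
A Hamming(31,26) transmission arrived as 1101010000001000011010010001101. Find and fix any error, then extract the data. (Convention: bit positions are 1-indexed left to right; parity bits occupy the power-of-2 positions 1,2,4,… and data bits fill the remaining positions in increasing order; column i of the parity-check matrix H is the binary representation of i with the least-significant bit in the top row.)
Syndrome s = H · r^T (mod 2), r = 1101010000001000011010010001101:
  s[0] = (1010101010101010101010101010101)·(1101010000001000011010010001101) mod 2 = 1+0+0+0+0+0+0+0+0+0+0+0+1+0+0+0+0+0+1+0+1+0+0+0+0+0+0+0+1+0+1 mod 2 = 0
  s[1] = (0110011001100110011001100110011)·(1101010000001000011010010001101) mod 2 = 0+1+0+0+0+1+0+0+0+0+0+0+0+0+0+0+0+1+1+0+0+0+0+0+0+0+0+0+0+0+1 mod 2 = 1
  s[2] = (0001111000011110000111100001111)·(1101010000001000011010010001101) mod 2 = 0+0+0+1+0+1+0+0+0+0+0+0+1+0+0+0+0+0+0+0+1+0+0+0+0+0+0+1+1+0+1 mod 2 = 1
  s[3] = (0000000111111110000000011111111)·(1101010000001000011010010001101) mod 2 = 0+0+0+0+0+0+0+0+0+0+0+0+1+0+0+0+0+0+0+0+0+0+0+1+0+0+0+1+1+0+1 mod 2 = 1
  s[4] = (0000000000000001111111111111111)·(1101010000001000011010010001101) mod 2 = 0+0+0+0+0+0+0+0+0+0+0+0+0+0+0+0+0+1+1+0+1+0+0+1+0+0+0+1+1+0+1 mod 2 = 1
Syndrome = 01111
Column 30 of H equals this syndrome → error at bit 30 (1-indexed).
Flip bit 30: 1101010000001000011010010001101 → 1101010000001000011010010001111
Extract data bits at positions {3,5,6,7,9,10,11,12,13,14,15,17,18,19,20,21,22,23,24,25,26,27,28,29,30,31}: 00100000100011010010001111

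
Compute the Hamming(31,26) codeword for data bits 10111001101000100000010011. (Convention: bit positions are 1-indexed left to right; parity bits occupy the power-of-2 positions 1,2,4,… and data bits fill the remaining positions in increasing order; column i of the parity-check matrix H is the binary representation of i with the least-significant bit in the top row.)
Codeword c = d · G (mod 2), d = 10111001101000100000010011:
  c[0] = d·G[:,0] = (10111001101000100000010011)·(11011010101101010101010101) mod 2 = 1+0+0+1+1+0+0+0+1+0+1+0+0+0+0+0+0+0+0+0+0+1+0+0+0+1 mod 2 = 1
  c[1] = d·G[:,1] = (10111001101000100000010011)·(10110110011011001100110011) mod 2 = 1+0+1+1+0+0+0+0+0+0+1+0+0+0+0+0+0+0+0+0+0+1+0+0+1+1 mod 2 = 1
  c[2] = d·G[:,2] = (10111001101000100000010011)·(10000000000000000000000000) mod 2 = 1+0+0+0+0+0+0+0+0+0+0+0+0+0+0+0+0+0+0+0+0+0+0+0+0+0 mod 2 = 1
  c[3] = d·G[:,3] = (10111001101000100000010011)·(01110001111000111100001111) mod 2 = 0+0+1+1+0+0+0+1+1+0+1+0+0+0+1+0+0+0+0+0+0+0+0+0+1+1 mod 2 = 0
  c[4] = d·G[:,4] = (10111001101000100000010011)·(01000000000000000000000000) mod 2 = 0+0+0+0+0+0+0+0+0+0+0+0+0+0+0+0+0+0+0+0+0+0+0+0+0+0 mod 2 = 0
  c[5] = d·G[:,5] = (10111001101000100000010011)·(00100000000000000000000000) mod 2 = 0+0+1+0+0+0+0+0+0+0+0+0+0+0+0+0+0+0+0+0+0+0+0+0+0+0 mod 2 = 1
  c[6] = d·G[:,6] = (10111001101000100000010011)·(00010000000000000000000000) mod 2 = 0+0+0+1+0+0+0+0+0+0+0+0+0+0+0+0+0+0+0+0+0+0+0+0+0+0 mod 2 = 1
  c[7] = d·G[:,7] = (10111001101000100000010011)·(00001111111000000011111111) mod 2 = 0+0+0+0+1+0+0+1+1+0+1+0+0+0+0+0+0+0+0+0+0+1+0+0+1+1 mod 2 = 1
  c[8] = d·G[:,8] = (10111001101000100000010011)·(00001000000000000000000000) mod 2 = 0+0+0+0+1+0+0+0+0+0+0+0+0+0+0+0+0+0+0+0+0+0+0+0+0+0 mod 2 = 1
  c[9] = d·G[:,9] = (10111001101000100000010011)·(00000100000000000000000000) mod 2 = 0+0+0+0+0+0+0+0+0+0+0+0+0+0+0+0+0+0+0+0+0+0+0+0+0+0 mod 2 = 0
  c[10] = d·G[:,10] = (10111001101000100000010011)·(00000010000000000000000000) mod 2 = 0+0+0+0+0+0+0+0+0+0+0+0+0+0+0+0+0+0+0+0+0+0+0+0+0+0 mod 2 = 0
  c[11] = d·G[:,11] = (10111001101000100000010011)·(00000001000000000000000000) mod 2 = 0+0+0+0+0+0+0+1+0+0+0+0+0+0+0+0+0+0+0+0+0+0+0+0+0+0 mod 2 = 1
  c[12] = d·G[:,12] = (10111001101000100000010011)·(00000000100000000000000000) mod 2 = 0+0+0+0+0+0+0+0+1+0+0+0+0+0+0+0+0+0+0+0+0+0+0+0+0+0 mod 2 = 1
  c[13] = d·G[:,13] = (10111001101000100000010011)·(00000000010000000000000000) mod 2 = 0+0+0+0+0+0+0+0+0+0+0+0+0+0+0+0+0+0+0+0+0+0+0+0+0+0 mod 2 = 0
  c[14] = d·G[:,14] = (10111001101000100000010011)·(00000000001000000000000000) mod 2 = 0+0+0+0+0+0+0+0+0+0+1+0+0+0+0+0+0+0+0+0+0+0+0+0+0+0 mod 2 = 1
  c[15] = d·G[:,15] = (10111001101000100000010011)·(00000000000111111111111111) mod 2 = 0+0+0+0+0+0+0+0+0+0+0+0+0+0+1+0+0+0+0+0+0+1+0+0+1+1 mod 2 = 0
  c[16] = d·G[:,16] = (10111001101000100000010011)·(00000000000100000000000000) mod 2 = 0+0+0+0+0+0+0+0+0+0+0+0+0+0+0+0+0+0+0+0+0+0+0+0+0+0 mod 2 = 0
  c[17] = d·G[:,17] = (10111001101000100000010011)·(00000000000010000000000000) mod 2 = 0+0+0+0+0+0+0+0+0+0+0+0+0+0+0+0+0+0+0+0+0+0+0+0+0+0 mod 2 = 0
  c[18] = d·G[:,18] = (10111001101000100000010011)·(00000000000001000000000000) mod 2 = 0+0+0+0+0+0+0+0+0+0+0+0+0+0+0+0+0+0+0+0+0+0+0+0+0+0 mod 2 = 0
  c[19] = d·G[:,19] = (10111001101000100000010011)·(00000000000000100000000000) mod 2 = 0+0+0+0+0+0+0+0+0+0+0+0+0+0+1+0+0+0+0+0+0+0+0+0+0+0 mod 2 = 1
  c[20] = d·G[:,20] = (10111001101000100000010011)·(00000000000000010000000000) mod 2 = 0+0+0+0+0+0+0+0+0+0+0+0+0+0+0+0+0+0+0+0+0+0+0+0+0+0 mod 2 = 0
  c[21] = d·G[:,21] = (10111001101000100000010011)·(00000000000000001000000000) mod 2 = 0+0+0+0+0+0+0+0+0+0+0+0+0+0+0+0+0+0+0+0+0+0+0+0+0+0 mod 2 = 0
  c[22] = d·G[:,22] = (10111001101000100000010011)·(00000000000000000100000000) mod 2 = 0+0+0+0+0+0+0+0+0+0+0+0+0+0+0+0+0+0+0+0+0+0+0+0+0+0 mod 2 = 0
  c[23] = d·G[:,23] = (10111001101000100000010011)·(00000000000000000010000000) mod 2 = 0+0+0+0+0+0+0+0+0+0+0+0+0+0+0+0+0+0+0+0+0+0+0+0+0+0 mod 2 = 0
  c[24] = d·G[:,24] = (10111001101000100000010011)·(00000000000000000001000000) mod 2 = 0+0+0+0+0+0+0+0+0+0+0+0+0+0+0+0+0+0+0+0+0+0+0+0+0+0 mod 2 = 0
  c[25] = d·G[:,25] = (10111001101000100000010011)·(00000000000000000000100000) mod 2 = 0+0+0+0+0+0+0+0+0+0+0+0+0+0+0+0+0+0+0+0+0+0+0+0+0+0 mod 2 = 0
  c[26] = d·G[:,26] = (10111001101000100000010011)·(00000000000000000000010000) mod 2 = 0+0+0+0+0+0+0+0+0+0+0+0+0+0+0+0+0+0+0+0+0+1+0+0+0+0 mod 2 = 1
  c[27] = d·G[:,27] = (10111001101000100000010011)·(00000000000000000000001000) mod 2 = 0+0+0+0+0+0+0+0+0+0+0+0+0+0+0+0+0+0+0+0+0+0+0+0+0+0 mod 2 = 0
  c[28] = d·G[:,28] = (10111001101000100000010011)·(00000000000000000000000100) mod 2 = 0+0+0+0+0+0+0+0+0+0+0+0+0+0+0+0+0+0+0+0+0+0+0+0+0+0 mod 2 = 0
  c[29] = d·G[:,29] = (10111001101000100000010011)·(00000000000000000000000010) mod 2 = 0+0+0+0+0+0+0+0+0+0+0+0+0+0+0+0+0+0+0+0+0+0+0+0+1+0 mod 2 = 1
  c[30] = d·G[:,30] = (10111001101000100000010011)·(00000000000000000000000001) mod 2 = 0+0+0+0+0+0+0+0+0+0+0+0+0+0+0+0+0+0+0+0+0+0+0+0+0+1 mod 2 = 1
Codeword = 1110011110011010000100000010011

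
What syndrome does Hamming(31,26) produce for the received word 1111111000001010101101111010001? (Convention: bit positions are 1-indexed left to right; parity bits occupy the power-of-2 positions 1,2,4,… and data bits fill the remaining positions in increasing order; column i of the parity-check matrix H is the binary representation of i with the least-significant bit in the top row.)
Syndrome s = H · r^T (mod 2), r = 1111111000001010101101111010001:
  s[0] = (1010101010101010101010101010101)·(1111111000001010101101111010001) mod 2 = 1+0+1+0+1+0+1+0+0+0+0+0+1+0+1+0+1+0+1+0+0+0+1+0+1+0+1+0+0+0+1 mod 2 = 0
  s[1] = (0110011001100110011001100110011)·(1111111000001010101101111010001) mod 2 = 0+1+1+0+0+1+1+0+0+0+0+0+0+0+1+0+0+0+1+0+0+1+1+0+0+0+1+0+0+0+1 mod 2 = 0
  s[2] = (0001111000011110000111100001111)·(1111111000001010101101111010001) mod 2 = 0+0+0+1+1+1+1+0+0+0+0+0+1+0+1+0+0+0+0+1+0+1+1+0+0+0+0+0+0+0+1 mod 2 = 0
  s[3] = (0000000111111110000000011111111)·(1111111000001010101101111010001) mod 2 = 0+0+0+0+0+0+0+0+0+0+0+0+1+0+1+0+0+0+0+0+0+0+0+1+1+0+1+0+0+0+1 mod 2 = 0
  s[4] = (0000000000000001111111111111111)·(1111111000001010101101111010001) mod 2 = 0+0+0+0+0+0+0+0+0+0+0+0+0+0+0+0+1+0+1+1+0+1+1+1+1+0+1+0+0+0+1 mod 2 = 1
Syndrome = 00001
Non-zero syndrome: error at position 16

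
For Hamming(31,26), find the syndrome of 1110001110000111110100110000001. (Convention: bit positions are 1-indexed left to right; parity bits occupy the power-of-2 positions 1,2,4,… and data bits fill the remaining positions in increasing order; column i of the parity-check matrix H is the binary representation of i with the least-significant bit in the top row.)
Syndrome s = H · r^T (mod 2), r = 1110001110000111110100110000001:
  s[0] = (1010101010101010101010101010101)·(1110001110000111110100110000001) mod 2 = 1+0+1+0+0+0+1+0+1+0+0+0+0+0+1+0+1+0+0+0+0+0+1+0+0+0+0+0+0+0+1 mod 2 = 0
  s[1] = (0110011001100110011001100110011)·(1110001110000111110100110000001) mod 2 = 0+1+1+0+0+0+1+0+0+0+0+0+0+1+1+0+0+1+0+0+0+0+1+0+0+0+0+0+0+0+1 mod 2 = 0
  s[2] = (0001111000011110000111100001111)·(1110001110000111110100110000001) mod 2 = 0+0+0+0+0+0+1+0+0+0+0+0+0+1+1+0+0+0+0+1+0+0+1+0+0+0+0+0+0+0+1 mod 2 = 0
  s[3] = (0000000111111110000000011111111)·(1110001110000111110100110000001) mod 2 = 0+0+0+0+0+0+0+1+1+0+0+0+0+1+1+0+0+0+0+0+0+0+0+1+0+0+0+0+0+0+1 mod 2 = 0
  s[4] = (0000000000000001111111111111111)·(1110001110000111110100110000001) mod 2 = 0+0+0+0+0+0+0+0+0+0+0+0+0+0+0+1+1+1+0+1+0+0+1+1+0+0+0+0+0+0+1 mod 2 = 1
Syndrome = 00001
Non-zero syndrome: error at position 16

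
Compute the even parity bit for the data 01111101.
Sum of data bits: 0+1+1+1+1+1+0+1 = 6.
6 mod 2 = 0, so parity bit = 0.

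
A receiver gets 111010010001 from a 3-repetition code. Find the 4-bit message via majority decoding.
Split into 3-bit blocks and majority-vote each:
  block 1 = 111: 3 ones, 0 zeros → 1
  block 2 = 010: 1 ones, 2 zeros → 0
  block 3 = 010: 1 ones, 2 zeros → 0
  block 4 = 001: 1 ones, 2 zeros → 0
Decoded = 1000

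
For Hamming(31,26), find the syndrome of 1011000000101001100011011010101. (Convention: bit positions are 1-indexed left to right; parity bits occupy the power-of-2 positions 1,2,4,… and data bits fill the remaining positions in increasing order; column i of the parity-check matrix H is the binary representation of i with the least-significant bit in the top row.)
Syndrome s = H · r^T (mod 2), r = 1011000000101001100011011010101:
  s[0] = (1010101010101010101010101010101)·(1011000000101001100011011010101) mod 2 = 1+0+1+0+0+0+0+0+0+0+1+0+1+0+0+0+1+0+0+0+1+0+0+0+1+0+1+0+1+0+1 mod 2 = 0
  s[1] = (0110011001100110011001100110011)·(1011000000101001100011011010101) mod 2 = 0+0+1+0+0+0+0+0+0+0+1+0+0+0+0+0+0+0+0+0+0+1+0+0+0+0+1+0+0+0+1 mod 2 = 1
  s[2] = (0001111000011110000111100001111)·(1011000000101001100011011010101) mod 2 = 0+0+0+1+0+0+0+0+0+0+0+0+1+0+0+0+0+0+0+0+1+1+0+0+0+0+0+0+1+0+1 mod 2 = 0
  s[3] = (0000000111111110000000011111111)·(1011000000101001100011011010101) mod 2 = 0+0+0+0+0+0+0+0+0+0+1+0+1+0+0+0+0+0+0+0+0+0+0+1+1+0+1+0+1+0+1 mod 2 = 1
  s[4] = (0000000000000001111111111111111)·(1011000000101001100011011010101) mod 2 = 0+0+0+0+0+0+0+0+0+0+0+0+0+0+0+1+1+0+0+0+1+1+0+1+1+0+1+0+1+0+1 mod 2 = 1
Syndrome = 01011
Non-zero syndrome: error at position 26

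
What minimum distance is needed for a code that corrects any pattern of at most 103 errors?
Correcting t errors requires d_min ≥ 2t + 1 = 2·103 + 1 = 207.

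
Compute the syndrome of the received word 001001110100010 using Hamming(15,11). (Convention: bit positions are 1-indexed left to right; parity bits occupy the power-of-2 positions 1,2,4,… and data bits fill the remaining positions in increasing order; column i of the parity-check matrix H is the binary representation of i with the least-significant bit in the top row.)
Syndrome s = H · r^T (mod 2), r = 001001110100010:
  s[0] = (101010101010101)·(001001110100010) mod 2 = 0+0+1+0+0+0+1+0+0+0+0+0+0+0+0 mod 2 = 0
  s[1] = (011001100110011)·(001001110100010) mod 2 = 0+0+1+0+0+1+1+0+0+1+0+0+0+1+0 mod 2 = 1
  s[2] = (000111100001111)·(001001110100010) mod 2 = 0+0+0+0+0+1+1+0+0+0+0+0+0+1+0 mod 2 = 1
  s[3] = (000000011111111)·(001001110100010) mod 2 = 0+0+0+0+0+0+0+1+0+1+0+0+0+1+0 mod 2 = 1
Syndrome = 0111
Non-zero syndrome: error at position 14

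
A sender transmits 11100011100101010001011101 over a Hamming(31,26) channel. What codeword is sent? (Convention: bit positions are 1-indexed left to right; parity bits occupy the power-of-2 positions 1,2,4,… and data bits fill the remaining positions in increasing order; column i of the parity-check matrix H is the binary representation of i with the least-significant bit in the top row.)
Codeword c = d · G (mod 2), d = 11100011100101010001011101:
  c[0] = d·G[:,0] = (11100011100101010001011101)·(11011010101101010101010101) mod 2 = 1+1+0+0+0+0+1+0+1+0+0+1+0+1+0+1+0+0+0+1+0+1+0+1+0+1 mod 2 = 1
  c[1] = d·G[:,1] = (11100011100101010001011101)·(10110110011011001100110011) mod 2 = 1+0+1+0+0+0+1+0+0+0+0+0+0+1+0+0+0+0+0+0+0+1+0+0+0+1 mod 2 = 0
  c[2] = d·G[:,2] = (11100011100101010001011101)·(10000000000000000000000000) mod 2 = 1+0+0+0+0+0+0+0+0+0+0+0+0+0+0+0+0+0+0+0+0+0+0+0+0+0 mod 2 = 1
  c[3] = d·G[:,3] = (11100011100101010001011101)·(01110001111000111100001111) mod 2 = 0+1+1+0+0+0+0+1+1+0+0+0+0+0+0+1+0+0+0+0+0+0+1+1+0+1 mod 2 = 0
  c[4] = d·G[:,4] = (11100011100101010001011101)·(01000000000000000000000000) mod 2 = 0+1+0+0+0+0+0+0+0+0+0+0+0+0+0+0+0+0+0+0+0+0+0+0+0+0 mod 2 = 1
  c[5] = d·G[:,5] = (11100011100101010001011101)·(00100000000000000000000000) mod 2 = 0+0+1+0+0+0+0+0+0+0+0+0+0+0+0+0+0+0+0+0+0+0+0+0+0+0 mod 2 = 1
  c[6] = d·G[:,6] = (11100011100101010001011101)·(00010000000000000000000000) mod 2 = 0+0+0+0+0+0+0+0+0+0+0+0+0+0+0+0+0+0+0+0+0+0+0+0+0+0 mod 2 = 0
  c[7] = d·G[:,7] = (11100011100101010001011101)·(00001111111000000011111111) mod 2 = 0+0+0+0+0+0+1+1+1+0+0+0+0+0+0+0+0+0+0+1+0+1+1+1+0+1 mod 2 = 0
  c[8] = d·G[:,8] = (11100011100101010001011101)·(00001000000000000000000000) mod 2 = 0+0+0+0+0+0+0+0+0+0+0+0+0+0+0+0+0+0+0+0+0+0+0+0+0+0 mod 2 = 0
  c[9] = d·G[:,9] = (11100011100101010001011101)·(00000100000000000000000000) mod 2 = 0+0+0+0+0+0+0+0+0+0+0+0+0+0+0+0+0+0+0+0+0+0+0+0+0+0 mod 2 = 0
  c[10] = d·G[:,10] = (11100011100101010001011101)·(00000010000000000000000000) mod 2 = 0+0+0+0+0+0+1+0+0+0+0+0+0+0+0+0+0+0+0+0+0+0+0+0+0+0 mod 2 = 1
  c[11] = d·G[:,11] = (11100011100101010001011101)·(00000001000000000000000000) mod 2 = 0+0+0+0+0+0+0+1+0+0+0+0+0+0+0+0+0+0+0+0+0+0+0+0+0+0 mod 2 = 1
  c[12] = d·G[:,12] = (11100011100101010001011101)·(00000000100000000000000000) mod 2 = 0+0+0+0+0+0+0+0+1+0+0+0+0+0+0+0+0+0+0+0+0+0+0+0+0+0 mod 2 = 1
  c[13] = d·G[:,13] = (11100011100101010001011101)·(00000000010000000000000000) mod 2 = 0+0+0+0+0+0+0+0+0+0+0+0+0+0+0+0+0+0+0+0+0+0+0+0+0+0 mod 2 = 0
  c[14] = d·G[:,14] = (11100011100101010001011101)·(00000000001000000000000000) mod 2 = 0+0+0+0+0+0+0+0+0+0+0+0+0+0+0+0+0+0+0+0+0+0+0+0+0+0 mod 2 = 0
  c[15] = d·G[:,15] = (11100011100101010001011101)·(00000000000111111111111111) mod 2 = 0+0+0+0+0+0+0+0+0+0+0+1+0+1+0+1+0+0+0+1+0+1+1+1+0+1 mod 2 = 0
  c[16] = d·G[:,16] = (11100011100101010001011101)·(00000000000100000000000000) mod 2 = 0+0+0+0+0+0+0+0+0+0+0+1+0+0+0+0+0+0+0+0+0+0+0+0+0+0 mod 2 = 1
  c[17] = d·G[:,17] = (11100011100101010001011101)·(00000000000010000000000000) mod 2 = 0+0+0+0+0+0+0+0+0+0+0+0+0+0+0+0+0+0+0+0+0+0+0+0+0+0 mod 2 = 0
  c[18] = d·G[:,18] = (11100011100101010001011101)·(00000000000001000000000000) mod 2 = 0+0+0+0+0+0+0+0+0+0+0+0+0+1+0+0+0+0+0+0+0+0+0+0+0+0 mod 2 = 1
  c[19] = d·G[:,19] = (11100011100101010001011101)·(00000000000000100000000000) mod 2 = 0+0+0+0+0+0+0+0+0+0+0+0+0+0+0+0+0+0+0+0+0+0+0+0+0+0 mod 2 = 0
  c[20] = d·G[:,20] = (11100011100101010001011101)·(00000000000000010000000000) mod 2 = 0+0+0+0+0+0+0+0+0+0+0+0+0+0+0+1+0+0+0+0+0+0+0+0+0+0 mod 2 = 1
  c[21] = d·G[:,21] = (11100011100101010001011101)·(00000000000000001000000000) mod 2 = 0+0+0+0+0+0+0+0+0+0+0+0+0+0+0+0+0+0+0+0+0+0+0+0+0+0 mod 2 = 0
  c[22] = d·G[:,22] = (11100011100101010001011101)·(00000000000000000100000000) mod 2 = 0+0+0+0+0+0+0+0+0+0+0+0+0+0+0+0+0+0+0+0+0+0+0+0+0+0 mod 2 = 0
  c[23] = d·G[:,23] = (11100011100101010001011101)·(00000000000000000010000000) mod 2 = 0+0+0+0+0+0+0+0+0+0+0+0+0+0+0+0+0+0+0+0+0+0+0+0+0+0 mod 2 = 0
  c[24] = d·G[:,24] = (11100011100101010001011101)·(00000000000000000001000000) mod 2 = 0+0+0+0+0+0+0+0+0+0+0+0+0+0+0+0+0+0+0+1+0+0+0+0+0+0 mod 2 = 1
  c[25] = d·G[:,25] = (11100011100101010001011101)·(00000000000000000000100000) mod 2 = 0+0+0+0+0+0+0+0+0+0+0+0+0+0+0+0+0+0+0+0+0+0+0+0+0+0 mod 2 = 0
  c[26] = d·G[:,26] = (11100011100101010001011101)·(00000000000000000000010000) mod 2 = 0+0+0+0+0+0+0+0+0+0+0+0+0+0+0+0+0+0+0+0+0+1+0+0+0+0 mod 2 = 1
  c[27] = d·G[:,27] = (11100011100101010001011101)·(00000000000000000000001000) mod 2 = 0+0+0+0+0+0+0+0+0+0+0+0+0+0+0+0+0+0+0+0+0+0+1+0+0+0 mod 2 = 1
  c[28] = d·G[:,28] = (11100011100101010001011101)·(00000000000000000000000100) mod 2 = 0+0+0+0+0+0+0+0+0+0+0+0+0+0+0+0+0+0+0+0+0+0+0+1+0+0 mod 2 = 1
  c[29] = d·G[:,29] = (11100011100101010001011101)·(00000000000000000000000010) mod 2 = 0+0+0+0+0+0+0+0+0+0+0+0+0+0+0+0+0+0+0+0+0+0+0+0+0+0 mod 2 = 0
  c[30] = d·G[:,30] = (11100011100101010001011101)·(00000000000000000000000001) mod 2 = 0+0+0+0+0+0+0+0+0+0+0+0+0+0+0+0+0+0+0+0+0+0+0+0+0+1 mod 2 = 1
Codeword = 1010110000111000101010001011101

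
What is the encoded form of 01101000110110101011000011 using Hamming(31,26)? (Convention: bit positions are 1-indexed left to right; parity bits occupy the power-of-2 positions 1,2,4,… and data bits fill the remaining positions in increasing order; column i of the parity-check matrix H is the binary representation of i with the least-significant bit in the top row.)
Codeword c = d · G (mod 2), d = 01101000110110101011000011:
  c[0] = d·G[:,0] = (01101000110110101011000011)·(11011010101101010101010101) mod 2 = 0+1+0+0+1+0+0+0+1+0+0+1+0+0+0+0+0+0+0+1+0+0+0+0+0+1 mod 2 = 0
  c[1] = d·G[:,1] = (01101000110110101011000011)·(10110110011011001100110011) mod 2 = 0+0+1+0+0+0+0+0+0+1+0+0+1+0+0+0+1+0+0+0+0+0+0+0+1+1 mod 2 = 0
  c[2] = d·G[:,2] = (01101000110110101011000011)·(10000000000000000000000000) mod 2 = 0+0+0+0+0+0+0+0+0+0+0+0+0+0+0+0+0+0+0+0+0+0+0+0+0+0 mod 2 = 0
  c[3] = d·G[:,3] = (01101000110110101011000011)·(01110001111000111100001111) mod 2 = 0+1+1+0+0+0+0+0+1+1+0+0+0+0+1+0+1+0+0+0+0+0+0+0+1+1 mod 2 = 0
  c[4] = d·G[:,4] = (01101000110110101011000011)·(01000000000000000000000000) mod 2 = 0+1+0+0+0+0+0+0+0+0+0+0+0+0+0+0+0+0+0+0+0+0+0+0+0+0 mod 2 = 1
  c[5] = d·G[:,5] = (01101000110110101011000011)·(00100000000000000000000000) mod 2 = 0+0+1+0+0+0+0+0+0+0+0+0+0+0+0+0+0+0+0+0+0+0+0+0+0+0 mod 2 = 1
  c[6] = d·G[:,6] = (01101000110110101011000011)·(00010000000000000000000000) mod 2 = 0+0+0+0+0+0+0+0+0+0+0+0+0+0+0+0+0+0+0+0+0+0+0+0+0+0 mod 2 = 0
  c[7] = d·G[:,7] = (01101000110110101011000011)·(00001111111000000011111111) mod 2 = 0+0+0+0+1+0+0+0+1+1+0+0+0+0+0+0+0+0+1+1+0+0+0+0+1+1 mod 2 = 1
  c[8] = d·G[:,8] = (01101000110110101011000011)·(00001000000000000000000000) mod 2 = 0+0+0+0+1+0+0+0+0+0+0+0+0+0+0+0+0+0+0+0+0+0+0+0+0+0 mod 2 = 1
  c[9] = d·G[:,9] = (01101000110110101011000011)·(00000100000000000000000000) mod 2 = 0+0+0+0+0+0+0+0+0+0+0+0+0+0+0+0+0+0+0+0+0+0+0+0+0+0 mod 2 = 0
  c[10] = d·G[:,10] = (01101000110110101011000011)·(00000010000000000000000000) mod 2 = 0+0+0+0+0+0+0+0+0+0+0+0+0+0+0+0+0+0+0+0+0+0+0+0+0+0 mod 2 = 0
  c[11] = d·G[:,11] = (01101000110110101011000011)·(00000001000000000000000000) mod 2 = 0+0+0+0+0+0+0+0+0+0+0+0+0+0+0+0+0+0+0+0+0+0+0+0+0+0 mod 2 = 0
  c[12] = d·G[:,12] = (01101000110110101011000011)·(00000000100000000000000000) mod 2 = 0+0+0+0+0+0+0+0+1+0+0+0+0+0+0+0+0+0+0+0+0+0+0+0+0+0 mod 2 = 1
  c[13] = d·G[:,13] = (01101000110110101011000011)·(00000000010000000000000000) mod 2 = 0+0+0+0+0+0+0+0+0+1+0+0+0+0+0+0+0+0+0+0+0+0+0+0+0+0 mod 2 = 1
  c[14] = d·G[:,14] = (01101000110110101011000011)·(00000000001000000000000000) mod 2 = 0+0+0+0+0+0+0+0+0+0+0+0+0+0+0+0+0+0+0+0+0+0+0+0+0+0 mod 2 = 0
  c[15] = d·G[:,15] = (01101000110110101011000011)·(00000000000111111111111111) mod 2 = 0+0+0+0+0+0+0+0+0+0+0+1+1+0+1+0+1+0+1+1+0+0+0+0+1+1 mod 2 = 0
  c[16] = d·G[:,16] = (01101000110110101011000011)·(00000000000100000000000000) mod 2 = 0+0+0+0+0+0+0+0+0+0+0+1+0+0+0+0+0+0+0+0+0+0+0+0+0+0 mod 2 = 1
  c[17] = d·G[:,17] = (01101000110110101011000011)·(00000000000010000000000000) mod 2 = 0+0+0+0+0+0+0+0+0+0+0+0+1+0+0+0+0+0+0+0+0+0+0+0+0+0 mod 2 = 1
  c[18] = d·G[:,18] = (01101000110110101011000011)·(00000000000001000000000000) mod 2 = 0+0+0+0+0+0+0+0+0+0+0+0+0+0+0+0+0+0+0+0+0+0+0+0+0+0 mod 2 = 0
  c[19] = d·G[:,19] = (01101000110110101011000011)·(00000000000000100000000000) mod 2 = 0+0+0+0+0+0+0+0+0+0+0+0+0+0+1+0+0+0+0+0+0+0+0+0+0+0 mod 2 = 1
  c[20] = d·G[:,20] = (01101000110110101011000011)·(00000000000000010000000000) mod 2 = 0+0+0+0+0+0+0+0+0+0+0+0+0+0+0+0+0+0+0+0+0+0+0+0+0+0 mod 2 = 0
  c[21] = d·G[:,21] = (01101000110110101011000011)·(00000000000000001000000000) mod 2 = 0+0+0+0+0+0+0+0+0+0+0+0+0+0+0+0+1+0+0+0+0+0+0+0+0+0 mod 2 = 1
  c[22] = d·G[:,22] = (01101000110110101011000011)·(00000000000000000100000000) mod 2 = 0+0+0+0+0+0+0+0+0+0+0+0+0+0+0+0+0+0+0+0+0+0+0+0+0+0 mod 2 = 0
  c[23] = d·G[:,23] = (01101000110110101011000011)·(00000000000000000010000000) mod 2 = 0+0+0+0+0+0+0+0+0+0+0+0+0+0+0+0+0+0+1+0+0+0+0+0+0+0 mod 2 = 1
  c[24] = d·G[:,24] = (01101000110110101011000011)·(00000000000000000001000000) mod 2 = 0+0+0+0+0+0+0+0+0+0+0+0+0+0+0+0+0+0+0+1+0+0+0+0+0+0 mod 2 = 1
  c[25] = d·G[:,25] = (01101000110110101011000011)·(00000000000000000000100000) mod 2 = 0+0+0+0+0+0+0+0+0+0+0+0+0+0+0+0+0+0+0+0+0+0+0+0+0+0 mod 2 = 0
  c[26] = d·G[:,26] = (01101000110110101011000011)·(00000000000000000000010000) mod 2 = 0+0+0+0+0+0+0+0+0+0+0+0+0+0+0+0+0+0+0+0+0+0+0+0+0+0 mod 2 = 0
  c[27] = d·G[:,27] = (01101000110110101011000011)·(00000000000000000000001000) mod 2 = 0+0+0+0+0+0+0+0+0+0+0+0+0+0+0+0+0+0+0+0+0+0+0+0+0+0 mod 2 = 0
  c[28] = d·G[:,28] = (01101000110110101011000011)·(00000000000000000000000100) mod 2 = 0+0+0+0+0+0+0+0+0+0+0+0+0+0+0+0+0+0+0+0+0+0+0+0+0+0 mod 2 = 0
  c[29] = d·G[:,29] = (01101000110110101011000011)·(00000000000000000000000010) mod 2 = 0+0+0+0+0+0+0+0+0+0+0+0+0+0+0+0+0+0+0+0+0+0+0+0+1+0 mod 2 = 1
  c[30] = d·G[:,30] = (01101000110110101011000011)·(00000000000000000000000001) mod 2 = 0+0+0+0+0+0+0+0+0+0+0+0+0+0+0+0+0+0+0+0+0+0+0+0+0+1 mod 2 = 1
Codeword = 0000110110001100110101011000011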